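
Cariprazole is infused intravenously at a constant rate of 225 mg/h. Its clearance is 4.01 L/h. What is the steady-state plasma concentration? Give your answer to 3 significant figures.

Css = infusion rate / CL = 225 / 4.01 ≈ 56.1 mg/L

56.1 mg/L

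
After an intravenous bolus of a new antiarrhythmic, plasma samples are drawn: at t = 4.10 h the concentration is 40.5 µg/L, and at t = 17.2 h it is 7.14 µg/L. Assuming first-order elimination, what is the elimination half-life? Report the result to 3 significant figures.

k = ln(C₁/C₂) / (t₂ − t₁) = ln(40.5/7.14) / (17.2 − 4.10)
  = 1.736 / 13.10 = 0.1325 h⁻¹
t½ = ln 2 / k = ln 2 / 0.1325 ≈ 5.23 hours

5.23 hours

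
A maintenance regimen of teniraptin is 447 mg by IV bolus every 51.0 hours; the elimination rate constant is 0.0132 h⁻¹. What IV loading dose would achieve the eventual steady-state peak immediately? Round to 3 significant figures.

912 mg

Accumulation ratio R = 1 / (1 − e^(−kτ)) = 1 / (1 − e^(−0.01320×51.0)) = 1 / (1 − 0.5101) = 2.041
Loading dose = maintenance dose × R = 447 × 2.041 ≈ 912 mg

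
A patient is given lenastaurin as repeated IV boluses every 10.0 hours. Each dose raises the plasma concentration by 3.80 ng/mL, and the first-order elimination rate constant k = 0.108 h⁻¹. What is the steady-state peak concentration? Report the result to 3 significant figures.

Fraction remaining after one interval: e^(−kτ) = e^(−0.1080 × 10.0) = 0.3396
R = 1 / (1 − 0.3396) = 1.514
Css,max = 3.80 × 1.514 ≈ 5.75 ng/mL

5.75 ng/mL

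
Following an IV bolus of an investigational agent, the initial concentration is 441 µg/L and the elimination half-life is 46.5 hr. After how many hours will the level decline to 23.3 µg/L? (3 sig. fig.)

k = ln 2 / 46.5 = 0.01491 hr⁻¹
C(t) = C₀ e^(−kt)  ⇒  t = ln(C₀/C) / k
t = ln(441/23.3) / 0.01491 = 2.941 / 0.01491 ≈ 197 hours

197 hours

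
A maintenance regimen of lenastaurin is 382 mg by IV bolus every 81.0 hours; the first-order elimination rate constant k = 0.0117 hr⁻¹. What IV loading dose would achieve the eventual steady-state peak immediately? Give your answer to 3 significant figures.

624 mg

Accumulation ratio R = 1 / (1 − e^(−kτ)) = 1 / (1 − e^(−0.01170×81.0)) = 1 / (1 − 0.3876) = 1.633
Loading dose = maintenance dose × R = 382 × 1.633 ≈ 624 mg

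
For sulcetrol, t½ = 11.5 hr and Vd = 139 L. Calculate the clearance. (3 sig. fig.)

8.38 L/hr

k = ln 2 / t½ = ln 2 / 11.5 = 0.06027 hr⁻¹
CL = k · V = 0.06027 × 139 ≈ 8.38 L/hr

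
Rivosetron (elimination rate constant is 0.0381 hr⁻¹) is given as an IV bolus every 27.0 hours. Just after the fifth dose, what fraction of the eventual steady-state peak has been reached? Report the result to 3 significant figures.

0.994

f_n = 1 − e^(−nkτ) = 1 − e^(−5 × 0.03810 × 27.0) = 1 − e^(−5.144) = 1 − 0.005837 ≈ 0.994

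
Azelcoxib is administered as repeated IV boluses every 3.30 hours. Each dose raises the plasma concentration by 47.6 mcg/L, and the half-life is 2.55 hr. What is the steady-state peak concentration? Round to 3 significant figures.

k = ln 2 / 2.55 = 0.2718 hr⁻¹
Fraction remaining after one interval: e^(−kτ) = e^(−0.2718 × 3.30) = 0.4078
R = 1 / (1 − 0.4078) = 1.689
Css,max = 47.6 × 1.689 ≈ 80.4 mcg/L

80.4 mcg/L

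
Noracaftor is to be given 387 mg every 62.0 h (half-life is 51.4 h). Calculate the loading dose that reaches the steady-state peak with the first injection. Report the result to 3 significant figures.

683 mg

k = ln 2 / 51.4 = 0.01349 h⁻¹
Accumulation ratio R = 1 / (1 − e^(−kτ)) = 1 / (1 − e^(−0.01349×62.0)) = 1 / (1 − 0.4334) = 1.765
Loading dose = maintenance dose × R = 387 × 1.765 ≈ 683 mg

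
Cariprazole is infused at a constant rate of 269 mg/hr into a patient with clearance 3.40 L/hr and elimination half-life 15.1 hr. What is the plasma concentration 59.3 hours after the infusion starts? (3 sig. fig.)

Css = rate / CL = 269 / 3.40 = 79.12 mg/L
k = ln 2 / 15.1 = 0.04590 hr⁻¹
C(t) = Css (1 − e^(−kt)) = 79.12 × (1 − e^(−2.722)) = 79.12 × 0.9343 ≈ 73.9 mg/L

73.9 mg/L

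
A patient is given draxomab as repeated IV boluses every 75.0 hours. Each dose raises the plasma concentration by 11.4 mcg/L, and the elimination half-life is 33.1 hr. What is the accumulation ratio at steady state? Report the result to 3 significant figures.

k = ln 2 / 33.1 = 0.02094 hr⁻¹
Fraction remaining after one interval: e^(−kτ) = e^(−0.02094 × 75.0) = 0.2079
R = 1 / (1 − 0.2079) = 1 / 0.7921 ≈ 1.26

1.26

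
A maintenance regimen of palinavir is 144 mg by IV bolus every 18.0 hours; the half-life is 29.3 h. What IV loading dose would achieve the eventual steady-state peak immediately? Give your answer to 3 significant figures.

k = ln 2 / 29.3 = 0.02366 h⁻¹
Accumulation ratio R = 1 / (1 − e^(−kτ)) = 1 / (1 − e^(−0.02366×18.0)) = 1 / (1 − 0.6532) = 2.884
Loading dose = maintenance dose × R = 144 × 2.884 ≈ 415 mg

415 mg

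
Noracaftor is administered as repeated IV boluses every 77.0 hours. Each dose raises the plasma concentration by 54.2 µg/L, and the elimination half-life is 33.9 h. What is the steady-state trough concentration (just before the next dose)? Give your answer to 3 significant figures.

14.2 µg/L

k = ln 2 / 33.9 = 0.02045 h⁻¹
Fraction remaining after one interval: e^(−kτ) = e^(−0.02045 × 77.0) = 0.2071
R = 1 / (1 − 0.2071) = 1.261
Css,max = 54.2 × 1.261 = 68.36 µg/L
Css,min = Css,max × e^(−kτ) = 68.36 × 0.2071 ≈ 14.2 µg/L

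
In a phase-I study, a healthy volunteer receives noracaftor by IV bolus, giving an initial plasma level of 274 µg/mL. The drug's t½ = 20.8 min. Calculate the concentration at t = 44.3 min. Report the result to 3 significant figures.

62.6 µg/mL

k = ln 2 / 20.8 = 0.03332 min⁻¹
C(t) = C₀ e^(−kt) = 274 × e^(−0.03332 × 44.3) = 274 × e^(−1.476) = 274 × 0.2285 ≈ 62.6 µg/mL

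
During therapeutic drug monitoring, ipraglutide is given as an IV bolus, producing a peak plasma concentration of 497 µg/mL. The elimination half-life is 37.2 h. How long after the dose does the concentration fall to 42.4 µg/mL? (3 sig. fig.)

k = ln 2 / 37.2 = 0.01863 h⁻¹
C(t) = C₀ e^(−kt)  ⇒  t = ln(C₀/C) / k
t = ln(497/42.4) / 0.01863 = 2.461 / 0.01863 ≈ 132 hours

132 hours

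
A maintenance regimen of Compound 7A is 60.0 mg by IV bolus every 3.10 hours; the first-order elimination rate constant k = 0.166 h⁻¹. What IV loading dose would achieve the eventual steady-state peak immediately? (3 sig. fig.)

Accumulation ratio R = 1 / (1 − e^(−kτ)) = 1 / (1 − e^(−0.1660×3.10)) = 1 / (1 − 0.5977) = 2.486
Loading dose = maintenance dose × R = 60.0 × 2.486 ≈ 149 mg

149 mg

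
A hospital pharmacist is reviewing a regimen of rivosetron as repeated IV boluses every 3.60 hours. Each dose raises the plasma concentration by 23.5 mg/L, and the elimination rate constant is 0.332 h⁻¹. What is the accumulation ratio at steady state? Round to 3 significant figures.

Fraction remaining after one interval: e^(−kτ) = e^(−0.3320 × 3.60) = 0.3026
R = 1 / (1 − 0.3026) = 1 / 0.6974 ≈ 1.43

1.43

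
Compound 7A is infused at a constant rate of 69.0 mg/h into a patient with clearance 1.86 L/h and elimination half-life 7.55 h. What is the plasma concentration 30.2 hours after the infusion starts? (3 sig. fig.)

34.8 mg/L

Css = rate / CL = 69.0 / 1.86 = 37.10 mg/L
k = ln 2 / 7.55 = 0.09181 h⁻¹
C(t) = Css (1 − e^(−kt)) = 37.10 × (1 − e^(−2.773)) = 37.10 × 0.9375 ≈ 34.8 mg/L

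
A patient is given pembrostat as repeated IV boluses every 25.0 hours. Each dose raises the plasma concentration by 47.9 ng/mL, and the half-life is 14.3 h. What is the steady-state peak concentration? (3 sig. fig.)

k = ln 2 / 14.3 = 0.04847 h⁻¹
Fraction remaining after one interval: e^(−kτ) = e^(−0.04847 × 25.0) = 0.2977
R = 1 / (1 − 0.2977) = 1.424
Css,max = 47.9 × 1.424 ≈ 68.2 ng/mL

68.2 ng/mL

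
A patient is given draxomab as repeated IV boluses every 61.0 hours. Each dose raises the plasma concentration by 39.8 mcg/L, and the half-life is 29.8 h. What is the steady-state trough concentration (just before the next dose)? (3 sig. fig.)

k = ln 2 / 29.8 = 0.02326 h⁻¹
Fraction remaining after one interval: e^(−kτ) = e^(−0.02326 × 61.0) = 0.2420
R = 1 / (1 − 0.2420) = 1.319
Css,max = 39.8 × 1.319 = 52.51 mcg/L
Css,min = Css,max × e^(−kτ) = 52.51 × 0.2420 ≈ 12.7 mcg/L

12.7 mcg/L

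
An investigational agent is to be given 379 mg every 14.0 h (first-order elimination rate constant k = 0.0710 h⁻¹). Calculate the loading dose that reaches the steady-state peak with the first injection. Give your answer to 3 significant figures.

Accumulation ratio R = 1 / (1 − e^(−kτ)) = 1 / (1 − e^(−0.07100×14.0)) = 1 / (1 − 0.3701) = 1.588
Loading dose = maintenance dose × R = 379 × 1.588 ≈ 602 mg

602 mg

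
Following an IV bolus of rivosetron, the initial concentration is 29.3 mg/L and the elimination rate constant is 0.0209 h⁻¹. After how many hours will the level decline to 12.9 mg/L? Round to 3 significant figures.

C(t) = C₀ e^(−kt)  ⇒  t = ln(C₀/C) / k
t = ln(29.3/12.9) / 0.02090 = 0.8204 / 0.02090 ≈ 39.3 hours

39.3 hours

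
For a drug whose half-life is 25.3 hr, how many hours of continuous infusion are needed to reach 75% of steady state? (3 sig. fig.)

k = ln 2 / 25.3 = 0.02740 hr⁻¹
f = 1 − e^(−kt)  ⇒  t = −ln(1 − f) / k
t = −ln(1 − 0.75) / 0.02740 = 1.386 / 0.02740 ≈ 50.6 hours

50.6 hours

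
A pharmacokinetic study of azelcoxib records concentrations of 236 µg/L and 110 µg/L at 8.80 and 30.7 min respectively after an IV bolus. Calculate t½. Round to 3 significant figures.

k = ln(C₁/C₂) / (t₂ − t₁) = ln(236/110) / (30.7 − 8.80)
  = 0.7634 / 21.90 = 0.03486 min⁻¹
t½ = ln 2 / k = ln 2 / 0.03486 ≈ 19.9 minutes

19.9 minutes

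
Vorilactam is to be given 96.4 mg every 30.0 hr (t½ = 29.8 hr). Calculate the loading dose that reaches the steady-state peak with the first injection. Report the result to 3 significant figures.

k = ln 2 / 29.8 = 0.02326 hr⁻¹
Accumulation ratio R = 1 / (1 − e^(−kτ)) = 1 / (1 − e^(−0.02326×30.0)) = 1 / (1 − 0.4977) = 1.991
Loading dose = maintenance dose × R = 96.4 × 1.991 ≈ 192 mg

192 mg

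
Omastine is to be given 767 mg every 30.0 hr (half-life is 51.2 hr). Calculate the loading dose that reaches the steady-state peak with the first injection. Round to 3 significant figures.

2300 mg

k = ln 2 / 51.2 = 0.01354 hr⁻¹
Accumulation ratio R = 1 / (1 − e^(−kτ)) = 1 / (1 − e^(−0.01354×30.0)) = 1 / (1 − 0.6662) = 2.996
Loading dose = maintenance dose × R = 767 × 2.996 ≈ 2300 mg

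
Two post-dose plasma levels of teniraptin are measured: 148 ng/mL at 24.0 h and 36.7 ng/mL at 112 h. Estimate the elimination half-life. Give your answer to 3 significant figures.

k = ln(C₁/C₂) / (t₂ − t₁) = ln(148/36.7) / (112 − 24.0)
  = 1.394 / 88.00 = 0.01585 h⁻¹
t½ = ln 2 / k = ln 2 / 0.01585 ≈ 43.7 hours

43.7 hours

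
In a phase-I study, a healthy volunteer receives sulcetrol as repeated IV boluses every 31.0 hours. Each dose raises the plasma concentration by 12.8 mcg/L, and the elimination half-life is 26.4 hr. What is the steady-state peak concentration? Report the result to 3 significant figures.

23.0 mcg/L

k = ln 2 / 26.4 = 0.02626 hr⁻¹
Fraction remaining after one interval: e^(−kτ) = e^(−0.02626 × 31.0) = 0.4431
R = 1 / (1 − 0.4431) = 1.796
Css,max = 12.8 × 1.796 ≈ 23.0 mcg/L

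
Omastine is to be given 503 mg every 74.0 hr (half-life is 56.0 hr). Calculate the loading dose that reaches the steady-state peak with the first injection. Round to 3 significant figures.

839 mg

k = ln 2 / 56.0 = 0.01238 hr⁻¹
Accumulation ratio R = 1 / (1 − e^(−kτ)) = 1 / (1 − e^(−0.01238×74.0)) = 1 / (1 − 0.4001) = 1.667
Loading dose = maintenance dose × R = 503 × 1.667 ≈ 839 mg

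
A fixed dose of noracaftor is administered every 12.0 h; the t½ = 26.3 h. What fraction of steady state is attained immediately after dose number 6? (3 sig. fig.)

0.850

k = ln 2 / 26.3 = 0.02636 h⁻¹
f_n = 1 − e^(−nkτ) = 1 − e^(−6 × 0.02636 × 12.0) = 1 − e^(−1.898) = 1 − 0.1499 ≈ 0.850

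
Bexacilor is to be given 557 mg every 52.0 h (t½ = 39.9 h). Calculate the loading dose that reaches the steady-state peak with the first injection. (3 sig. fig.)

k = ln 2 / 39.9 = 0.01737 h⁻¹
Accumulation ratio R = 1 / (1 − e^(−kτ)) = 1 / (1 − e^(−0.01737×52.0)) = 1 / (1 − 0.4052) = 1.681
Loading dose = maintenance dose × R = 557 × 1.681 ≈ 936 mg

936 mg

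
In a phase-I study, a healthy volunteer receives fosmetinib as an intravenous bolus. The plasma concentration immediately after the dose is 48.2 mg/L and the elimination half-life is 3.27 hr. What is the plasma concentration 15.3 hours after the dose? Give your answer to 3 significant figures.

k = ln 2 / 3.27 = 0.2120 hr⁻¹
C(t) = C₀ e^(−kt) = 48.2 × e^(−0.2120 × 15.3) = 48.2 × e^(−3.243) = 48.2 × 0.03904 ≈ 1.88 mg/L

1.88 mg/L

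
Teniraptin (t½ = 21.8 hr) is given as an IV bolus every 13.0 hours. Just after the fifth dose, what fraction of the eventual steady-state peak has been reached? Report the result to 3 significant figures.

0.873

k = ln 2 / 21.8 = 0.03180 hr⁻¹
f_n = 1 − e^(−nkτ) = 1 − e^(−5 × 0.03180 × 13.0) = 1 − e^(−2.067) = 1 − 0.1266 ≈ 0.873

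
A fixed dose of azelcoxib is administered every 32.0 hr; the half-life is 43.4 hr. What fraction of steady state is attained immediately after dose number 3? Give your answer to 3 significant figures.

0.784

k = ln 2 / 43.4 = 0.01597 hr⁻¹
f_n = 1 − e^(−nkτ) = 1 − e^(−3 × 0.01597 × 32.0) = 1 − e^(−1.533) = 1 − 0.2158 ≈ 0.784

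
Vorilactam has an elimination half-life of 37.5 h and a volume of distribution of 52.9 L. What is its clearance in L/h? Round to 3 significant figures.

k = ln 2 / t½ = ln 2 / 37.5 = 0.01848 h⁻¹
CL = k · V = 0.01848 × 52.9 ≈ 0.978 L/h

0.978 L/h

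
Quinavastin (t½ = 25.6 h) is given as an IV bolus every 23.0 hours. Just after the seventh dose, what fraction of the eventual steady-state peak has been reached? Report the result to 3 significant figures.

k = ln 2 / 25.6 = 0.02708 h⁻¹
f_n = 1 − e^(−nkτ) = 1 − e^(−7 × 0.02708 × 23.0) = 1 − e^(−4.359) = 1 − 0.01279 ≈ 0.987

0.987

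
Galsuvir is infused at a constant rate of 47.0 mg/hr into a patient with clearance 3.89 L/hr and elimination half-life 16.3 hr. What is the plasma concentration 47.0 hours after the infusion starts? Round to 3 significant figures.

Css = rate / CL = 47.0 / 3.89 = 12.08 µg/mL
k = ln 2 / 16.3 = 0.04252 hr⁻¹
C(t) = Css (1 − e^(−kt)) = 12.08 × (1 − e^(−1.999)) = 12.08 × 0.8645 ≈ 10.4 µg/mL

10.4 µg/mL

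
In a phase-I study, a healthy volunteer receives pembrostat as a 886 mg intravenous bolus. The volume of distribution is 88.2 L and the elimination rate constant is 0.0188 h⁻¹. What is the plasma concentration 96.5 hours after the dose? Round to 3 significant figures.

1.64 mg/L

C₀ = dose / V = 886 / 88.2 = 10.05 mg/L
C(t) = C₀ e^(−kt) = 10.05 × e^(−0.01880 × 96.5) = 10.05 × e^(−1.814) = 10.05 × 0.1630 ≈ 1.64 mg/L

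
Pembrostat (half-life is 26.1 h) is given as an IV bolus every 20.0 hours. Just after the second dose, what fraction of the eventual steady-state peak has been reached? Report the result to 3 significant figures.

0.654

k = ln 2 / 26.1 = 0.02656 h⁻¹
f_n = 1 − e^(−nkτ) = 1 − e^(−2 × 0.02656 × 20.0) = 1 − e^(−1.062) = 1 − 0.3457 ≈ 0.654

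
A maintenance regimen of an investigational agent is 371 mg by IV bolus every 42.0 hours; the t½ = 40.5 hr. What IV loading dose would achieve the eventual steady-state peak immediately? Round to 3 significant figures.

k = ln 2 / 40.5 = 0.01711 hr⁻¹
Accumulation ratio R = 1 / (1 − e^(−kτ)) = 1 / (1 − e^(−0.01711×42.0)) = 1 / (1 − 0.4873) = 1.951
Loading dose = maintenance dose × R = 371 × 1.951 ≈ 724 mg

724 mg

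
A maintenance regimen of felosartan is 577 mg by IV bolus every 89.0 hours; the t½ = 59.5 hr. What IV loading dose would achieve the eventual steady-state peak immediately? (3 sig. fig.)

k = ln 2 / 59.5 = 0.01165 hr⁻¹
Accumulation ratio R = 1 / (1 − e^(−kτ)) = 1 / (1 − e^(−0.01165×89.0)) = 1 / (1 − 0.3546) = 1.549
Loading dose = maintenance dose × R = 577 × 1.549 ≈ 894 mg

894 mg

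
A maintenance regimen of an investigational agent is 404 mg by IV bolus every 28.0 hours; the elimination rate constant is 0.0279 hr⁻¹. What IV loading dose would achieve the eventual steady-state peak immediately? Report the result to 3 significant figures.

Accumulation ratio R = 1 / (1 − e^(−kτ)) = 1 / (1 − e^(−0.02790×28.0)) = 1 / (1 − 0.4579) = 1.845
Loading dose = maintenance dose × R = 404 × 1.845 ≈ 745 mg

745 mg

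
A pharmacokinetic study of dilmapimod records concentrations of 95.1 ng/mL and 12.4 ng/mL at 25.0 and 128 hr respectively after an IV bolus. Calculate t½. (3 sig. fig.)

35.0 hours

k = ln(C₁/C₂) / (t₂ − t₁) = ln(95.1/12.4) / (128 − 25.0)
  = 2.037 / 103.0 = 0.01978 hr⁻¹
t½ = ln 2 / k = ln 2 / 0.01978 ≈ 35.0 hours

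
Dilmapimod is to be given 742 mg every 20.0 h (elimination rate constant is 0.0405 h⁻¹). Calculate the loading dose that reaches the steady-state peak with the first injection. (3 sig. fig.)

1340 mg

Accumulation ratio R = 1 / (1 − e^(−kτ)) = 1 / (1 − e^(−0.04050×20.0)) = 1 / (1 − 0.4449) = 1.801
Loading dose = maintenance dose × R = 742 × 1.801 ≈ 1340 mg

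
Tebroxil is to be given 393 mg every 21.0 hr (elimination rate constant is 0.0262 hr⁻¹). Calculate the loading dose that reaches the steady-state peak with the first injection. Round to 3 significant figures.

929 mg

Accumulation ratio R = 1 / (1 − e^(−kτ)) = 1 / (1 − e^(−0.02620×21.0)) = 1 / (1 − 0.5768) = 2.363
Loading dose = maintenance dose × R = 393 × 2.363 ≈ 929 mg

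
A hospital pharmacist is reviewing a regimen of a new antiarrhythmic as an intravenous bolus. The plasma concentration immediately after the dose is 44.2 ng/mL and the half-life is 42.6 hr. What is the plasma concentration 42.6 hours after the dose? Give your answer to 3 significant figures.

k = ln 2 / 42.6 = 0.01627 hr⁻¹
42.6 hr is 1.000 half-lives, so C = 44.2 × (1/2)^1.000 = 44.2 × 0.5000 ≈ 22.1 ng/mL

22.1 ng/mL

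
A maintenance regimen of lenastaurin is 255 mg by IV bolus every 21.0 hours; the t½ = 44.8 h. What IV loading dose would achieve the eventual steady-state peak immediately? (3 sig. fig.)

919 mg

k = ln 2 / 44.8 = 0.01547 h⁻¹
Accumulation ratio R = 1 / (1 − e^(−kτ)) = 1 / (1 − e^(−0.01547×21.0)) = 1 / (1 − 0.7226) = 3.605
Loading dose = maintenance dose × R = 255 × 3.605 ≈ 919 mg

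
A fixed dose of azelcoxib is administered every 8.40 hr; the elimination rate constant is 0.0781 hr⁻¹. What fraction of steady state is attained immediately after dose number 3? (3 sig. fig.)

0.860

f_n = 1 − e^(−nkτ) = 1 − e^(−3 × 0.07810 × 8.40) = 1 − e^(−1.968) = 1 − 0.1397 ≈ 0.860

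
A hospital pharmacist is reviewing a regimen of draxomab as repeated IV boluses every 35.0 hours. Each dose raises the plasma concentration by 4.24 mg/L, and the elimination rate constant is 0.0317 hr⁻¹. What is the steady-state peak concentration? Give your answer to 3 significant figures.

6.33 mg/L

Fraction remaining after one interval: e^(−kτ) = e^(−0.03170 × 35.0) = 0.3297
R = 1 / (1 − 0.3297) = 1.492
Css,max = 4.24 × 1.492 ≈ 6.33 mg/L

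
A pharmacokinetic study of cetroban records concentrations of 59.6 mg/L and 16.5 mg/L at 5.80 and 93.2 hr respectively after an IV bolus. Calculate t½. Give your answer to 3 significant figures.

k = ln(C₁/C₂) / (t₂ − t₁) = ln(59.6/16.5) / (93.2 − 5.80)
  = 1.284 / 87.40 = 0.01469 hr⁻¹
t½ = ln 2 / k = ln 2 / 0.01469 ≈ 47.2 hours

47.2 hours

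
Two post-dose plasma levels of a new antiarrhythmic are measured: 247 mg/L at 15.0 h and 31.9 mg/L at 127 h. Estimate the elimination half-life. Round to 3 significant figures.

k = ln(C₁/C₂) / (t₂ − t₁) = ln(247/31.9) / (127 − 15.0)
  = 2.047 / 112.0 = 0.01827 h⁻¹
t½ = ln 2 / k = ln 2 / 0.01827 ≈ 37.9 hours

37.9 hours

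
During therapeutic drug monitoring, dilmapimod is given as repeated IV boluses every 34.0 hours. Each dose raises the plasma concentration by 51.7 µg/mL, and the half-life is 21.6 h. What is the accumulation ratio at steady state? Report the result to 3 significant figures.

1.51

k = ln 2 / 21.6 = 0.03209 h⁻¹
Fraction remaining after one interval: e^(−kτ) = e^(−0.03209 × 34.0) = 0.3359
R = 1 / (1 − 0.3359) = 1 / 0.6641 ≈ 1.51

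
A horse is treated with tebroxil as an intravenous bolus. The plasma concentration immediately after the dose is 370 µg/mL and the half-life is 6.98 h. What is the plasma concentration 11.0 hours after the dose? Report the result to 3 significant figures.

124 µg/mL

k = ln 2 / 6.98 = 0.09930 h⁻¹
11.0 h is 1.576 half-lives, so C = 370 × (1/2)^1.576 = 370 × 0.3354 ≈ 124 µg/mL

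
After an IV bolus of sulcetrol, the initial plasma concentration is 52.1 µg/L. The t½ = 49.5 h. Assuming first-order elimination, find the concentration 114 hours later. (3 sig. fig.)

k = ln 2 / 49.5 = 0.01400 h⁻¹
C(t) = C₀ e^(−kt) = 52.1 × e^(−0.01400 × 114) = 52.1 × e^(−1.596) = 52.1 × 0.2026 ≈ 10.6 µg/L

10.6 µg/L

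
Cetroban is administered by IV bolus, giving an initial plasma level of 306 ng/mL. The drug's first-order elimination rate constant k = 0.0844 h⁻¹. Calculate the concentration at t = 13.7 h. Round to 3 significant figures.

C(t) = C₀ e^(−kt) = 306 × e^(−0.08440 × 13.7) = 306 × e^(−1.156) = 306 × 0.3147 ≈ 96.3 ng/mL

96.3 ng/mL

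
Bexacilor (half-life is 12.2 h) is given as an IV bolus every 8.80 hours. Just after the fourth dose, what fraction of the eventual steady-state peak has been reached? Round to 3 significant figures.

k = ln 2 / 12.2 = 0.05682 h⁻¹
f_n = 1 − e^(−nkτ) = 1 − e^(−4 × 0.05682 × 8.80) = 1 − e^(−2.000) = 1 − 0.1353 ≈ 0.865

0.865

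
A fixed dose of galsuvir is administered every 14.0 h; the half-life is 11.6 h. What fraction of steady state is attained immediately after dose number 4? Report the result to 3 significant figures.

0.965

k = ln 2 / 11.6 = 0.05975 h⁻¹
f_n = 1 − e^(−nkτ) = 1 − e^(−4 × 0.05975 × 14.0) = 1 − e^(−3.346) = 1 − 0.03522 ≈ 0.965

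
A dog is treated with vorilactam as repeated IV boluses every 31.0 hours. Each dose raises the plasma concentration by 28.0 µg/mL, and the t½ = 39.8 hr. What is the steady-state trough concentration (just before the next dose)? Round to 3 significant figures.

39.1 µg/mL

k = ln 2 / 39.8 = 0.01742 hr⁻¹
Fraction remaining after one interval: e^(−kτ) = e^(−0.01742 × 31.0) = 0.5828
R = 1 / (1 − 0.5828) = 2.397
Css,max = 28.0 × 2.397 = 67.12 µg/mL
Css,min = Css,max × e^(−kτ) = 67.12 × 0.5828 ≈ 39.1 µg/mL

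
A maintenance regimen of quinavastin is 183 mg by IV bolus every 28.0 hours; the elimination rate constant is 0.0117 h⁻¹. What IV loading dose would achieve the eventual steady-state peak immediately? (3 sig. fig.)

Accumulation ratio R = 1 / (1 − e^(−kτ)) = 1 / (1 − e^(−0.01170×28.0)) = 1 / (1 − 0.7207) = 3.580
Loading dose = maintenance dose × R = 183 × 3.580 ≈ 655 mg

655 mg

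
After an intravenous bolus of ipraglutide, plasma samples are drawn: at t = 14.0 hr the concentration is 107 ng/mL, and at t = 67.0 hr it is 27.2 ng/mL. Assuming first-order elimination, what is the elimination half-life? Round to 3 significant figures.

k = ln(C₁/C₂) / (t₂ − t₁) = ln(107/27.2) / (67.0 − 14.0)
  = 1.370 / 53.00 = 0.02584 hr⁻¹
t½ = ln 2 / k = ln 2 / 0.02584 ≈ 26.8 hours

26.8 hours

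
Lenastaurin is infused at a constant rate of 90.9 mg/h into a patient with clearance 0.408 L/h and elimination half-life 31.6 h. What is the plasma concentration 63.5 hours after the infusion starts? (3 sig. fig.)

Css = rate / CL = 90.9 / 0.408 = 222.8 mg/L
k = ln 2 / 31.6 = 0.02194 h⁻¹
C(t) = Css (1 − e^(−kt)) = 222.8 × (1 − e^(−1.393)) = 222.8 × 0.7516 ≈ 167 mg/L

167 mg/L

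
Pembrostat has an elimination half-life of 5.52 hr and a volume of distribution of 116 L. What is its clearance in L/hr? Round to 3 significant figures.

14.6 L/hr

k = ln 2 / t½ = ln 2 / 5.52 = 0.1256 hr⁻¹
CL = k · V = 0.1256 × 116 ≈ 14.6 L/hr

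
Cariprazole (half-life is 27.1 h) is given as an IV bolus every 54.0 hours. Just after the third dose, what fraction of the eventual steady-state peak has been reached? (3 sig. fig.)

0.984

k = ln 2 / 27.1 = 0.02558 h⁻¹
f_n = 1 − e^(−nkτ) = 1 − e^(−3 × 0.02558 × 54.0) = 1 − e^(−4.144) = 1 − 0.01587 ≈ 0.984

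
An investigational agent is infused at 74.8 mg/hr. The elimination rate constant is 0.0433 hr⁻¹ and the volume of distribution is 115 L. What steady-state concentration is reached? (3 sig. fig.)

CL = k · V = 0.0433 × 115 = 4.979 L/hr
Css = rate / CL = 74.8 / 4.979 ≈ 15.0 µg/mL

15.0 µg/mL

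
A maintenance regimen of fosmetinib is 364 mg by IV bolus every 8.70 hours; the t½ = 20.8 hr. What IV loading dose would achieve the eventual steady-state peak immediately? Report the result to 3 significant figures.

1450 mg

k = ln 2 / 20.8 = 0.03332 hr⁻¹
Accumulation ratio R = 1 / (1 − e^(−kτ)) = 1 / (1 − e^(−0.03332×8.70)) = 1 / (1 − 0.7483) = 3.973
Loading dose = maintenance dose × R = 364 × 3.973 ≈ 1450 mg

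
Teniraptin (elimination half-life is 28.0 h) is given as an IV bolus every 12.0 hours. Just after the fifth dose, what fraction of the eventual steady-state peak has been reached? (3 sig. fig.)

0.774

k = ln 2 / 28.0 = 0.02476 h⁻¹
f_n = 1 − e^(−nkτ) = 1 − e^(−5 × 0.02476 × 12.0) = 1 − e^(−1.485) = 1 − 0.2264 ≈ 0.774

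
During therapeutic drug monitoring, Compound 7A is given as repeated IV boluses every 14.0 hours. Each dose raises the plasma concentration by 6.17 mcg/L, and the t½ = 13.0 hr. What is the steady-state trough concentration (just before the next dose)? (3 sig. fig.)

5.56 mcg/L

k = ln 2 / 13.0 = 0.05332 hr⁻¹
Fraction remaining after one interval: e^(−kτ) = e^(−0.05332 × 14.0) = 0.4740
R = 1 / (1 − 0.4740) = 1.901
Css,max = 6.17 × 1.901 = 11.73 mcg/L
Css,min = Css,max × e^(−kτ) = 11.73 × 0.4740 ≈ 5.56 mcg/L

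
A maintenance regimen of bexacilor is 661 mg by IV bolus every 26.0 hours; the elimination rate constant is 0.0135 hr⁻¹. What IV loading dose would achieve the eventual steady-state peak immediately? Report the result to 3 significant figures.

Accumulation ratio R = 1 / (1 − e^(−kτ)) = 1 / (1 − e^(−0.01350×26.0)) = 1 / (1 − 0.7040) = 3.378
Loading dose = maintenance dose × R = 661 × 3.378 ≈ 2230 mg

2230 mg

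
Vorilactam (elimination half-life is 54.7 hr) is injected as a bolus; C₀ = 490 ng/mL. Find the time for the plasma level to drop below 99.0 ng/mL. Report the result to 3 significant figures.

k = ln 2 / 54.7 = 0.01267 hr⁻¹
C(t) = C₀ e^(−kt)  ⇒  t = ln(C₀/C) / k
t = ln(490/99.0) / 0.01267 = 1.599 / 0.01267 ≈ 126 hours

126 hours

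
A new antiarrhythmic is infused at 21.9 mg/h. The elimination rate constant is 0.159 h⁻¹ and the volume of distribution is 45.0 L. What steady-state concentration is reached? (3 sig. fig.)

CL = k · V = 0.159 × 45.0 = 7.155 L/h
Css = rate / CL = 21.9 / 7.155 ≈ 3.06 µg/mL

3.06 µg/mL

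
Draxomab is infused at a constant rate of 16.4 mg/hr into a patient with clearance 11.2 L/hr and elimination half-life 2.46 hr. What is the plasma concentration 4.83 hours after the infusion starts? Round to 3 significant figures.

Css = rate / CL = 16.4 / 11.2 = 1.464 mg/L
k = ln 2 / 2.46 = 0.2818 hr⁻¹
C(t) = Css (1 − e^(−kt)) = 1.464 × (1 − e^(−1.361)) = 1.464 × 0.7436 ≈ 1.09 mg/L

1.09 mg/L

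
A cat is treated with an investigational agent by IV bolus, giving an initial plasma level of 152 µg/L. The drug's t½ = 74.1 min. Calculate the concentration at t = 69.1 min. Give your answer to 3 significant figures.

79.6 µg/L

k = ln 2 / 74.1 = 0.009354 min⁻¹
69.1 min is 0.9325 half-lives, so C = 152 × (1/2)^0.9325 = 152 × 0.5239 ≈ 79.6 µg/L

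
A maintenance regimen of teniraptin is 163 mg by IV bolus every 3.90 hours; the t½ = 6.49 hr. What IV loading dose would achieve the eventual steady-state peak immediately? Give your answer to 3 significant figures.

478 mg

k = ln 2 / 6.49 = 0.1068 hr⁻¹
Accumulation ratio R = 1 / (1 − e^(−kτ)) = 1 / (1 − e^(−0.1068×3.90)) = 1 / (1 − 0.6593) = 2.935
Loading dose = maintenance dose × R = 163 × 2.935 ≈ 478 mg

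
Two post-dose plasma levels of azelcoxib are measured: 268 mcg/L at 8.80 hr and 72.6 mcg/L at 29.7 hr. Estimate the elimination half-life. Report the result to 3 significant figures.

k = ln(C₁/C₂) / (t₂ − t₁) = ln(268/72.6) / (29.7 − 8.80)
  = 1.306 / 20.90 = 0.06249 hr⁻¹
t½ = ln 2 / k = ln 2 / 0.06249 ≈ 11.1 hours

11.1 hours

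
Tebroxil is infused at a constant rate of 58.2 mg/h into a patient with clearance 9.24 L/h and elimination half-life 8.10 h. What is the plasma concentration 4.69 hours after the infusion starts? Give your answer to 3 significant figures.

Css = rate / CL = 58.2 / 9.24 = 6.299 µg/mL
k = ln 2 / 8.10 = 0.08557 h⁻¹
C(t) = Css (1 − e^(−kt)) = 6.299 × (1 − e^(−0.4013)) = 6.299 × 0.3306 ≈ 2.08 µg/mL

2.08 µg/mL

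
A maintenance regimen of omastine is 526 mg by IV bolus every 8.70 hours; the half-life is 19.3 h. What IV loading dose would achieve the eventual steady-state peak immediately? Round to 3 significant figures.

k = ln 2 / 19.3 = 0.03591 h⁻¹
Accumulation ratio R = 1 / (1 − e^(−kτ)) = 1 / (1 − e^(−0.03591×8.70)) = 1 / (1 − 0.7316) = 3.726
Loading dose = maintenance dose × R = 526 × 3.726 ≈ 1960 mg

1960 mg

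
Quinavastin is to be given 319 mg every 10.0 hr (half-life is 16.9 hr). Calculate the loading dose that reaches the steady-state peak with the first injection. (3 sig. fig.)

k = ln 2 / 16.9 = 0.04101 hr⁻¹
Accumulation ratio R = 1 / (1 − e^(−kτ)) = 1 / (1 − e^(−0.04101×10.0)) = 1 / (1 − 0.6636) = 2.972
Loading dose = maintenance dose × R = 319 × 2.972 ≈ 948 mg

948 mg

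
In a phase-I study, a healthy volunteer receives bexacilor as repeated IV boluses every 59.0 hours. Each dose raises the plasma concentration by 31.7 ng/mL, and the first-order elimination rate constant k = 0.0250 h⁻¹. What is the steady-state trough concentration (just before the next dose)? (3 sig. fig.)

9.40 ng/mL

Fraction remaining after one interval: e^(−kτ) = e^(−0.02500 × 59.0) = 0.2288
R = 1 / (1 − 0.2288) = 1.297
Css,max = 31.7 × 1.297 = 41.10 ng/mL
Css,min = Css,max × e^(−kτ) = 41.10 × 0.2288 ≈ 9.40 ng/mL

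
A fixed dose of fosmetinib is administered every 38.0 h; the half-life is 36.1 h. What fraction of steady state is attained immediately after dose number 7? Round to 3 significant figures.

0.994

k = ln 2 / 36.1 = 0.01920 h⁻¹
f_n = 1 − e^(−nkτ) = 1 − e^(−7 × 0.01920 × 38.0) = 1 − e^(−5.107) = 1 − 0.006052 ≈ 0.994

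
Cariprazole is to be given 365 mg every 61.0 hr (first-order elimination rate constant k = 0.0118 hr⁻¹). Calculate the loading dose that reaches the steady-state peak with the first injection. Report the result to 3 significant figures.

Accumulation ratio R = 1 / (1 − e^(−kτ)) = 1 / (1 − e^(−0.01180×61.0)) = 1 / (1 − 0.4868) = 1.949
Loading dose = maintenance dose × R = 365 × 1.949 ≈ 711 mg

711 mg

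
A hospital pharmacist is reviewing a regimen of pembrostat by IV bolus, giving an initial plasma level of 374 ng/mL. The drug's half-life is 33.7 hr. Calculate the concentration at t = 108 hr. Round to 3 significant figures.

40.6 ng/mL

k = ln 2 / 33.7 = 0.02057 hr⁻¹
C(t) = C₀ e^(−kt) = 374 × e^(−0.02057 × 108) = 374 × e^(−2.221) = 374 × 0.1085 ≈ 40.6 ng/mL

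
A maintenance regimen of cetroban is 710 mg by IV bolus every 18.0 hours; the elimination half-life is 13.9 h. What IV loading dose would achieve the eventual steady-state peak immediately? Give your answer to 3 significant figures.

1200 mg

k = ln 2 / 13.9 = 0.04987 h⁻¹
Accumulation ratio R = 1 / (1 − e^(−kτ)) = 1 / (1 − e^(−0.04987×18.0)) = 1 / (1 − 0.4075) = 1.688
Loading dose = maintenance dose × R = 710 × 1.688 ≈ 1200 mg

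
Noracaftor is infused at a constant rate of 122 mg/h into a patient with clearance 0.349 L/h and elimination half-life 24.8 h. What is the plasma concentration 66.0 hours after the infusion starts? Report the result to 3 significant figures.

Css = rate / CL = 122 / 0.349 = 349.6 µg/mL
k = ln 2 / 24.8 = 0.02795 h⁻¹
C(t) = Css (1 − e^(−kt)) = 349.6 × (1 − e^(−1.845)) = 349.6 × 0.8419 ≈ 294 µg/mL

294 µg/mL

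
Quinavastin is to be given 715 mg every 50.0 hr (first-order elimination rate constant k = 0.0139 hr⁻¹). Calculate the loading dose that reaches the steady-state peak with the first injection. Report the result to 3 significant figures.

1430 mg

Accumulation ratio R = 1 / (1 − e^(−kτ)) = 1 / (1 − e^(−0.01390×50.0)) = 1 / (1 − 0.4991) = 1.996
Loading dose = maintenance dose × R = 715 × 1.996 ≈ 1430 mg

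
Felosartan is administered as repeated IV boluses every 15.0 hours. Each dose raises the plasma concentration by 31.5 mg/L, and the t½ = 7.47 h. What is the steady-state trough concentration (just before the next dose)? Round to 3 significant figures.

10.4 mg/L

k = ln 2 / 7.47 = 0.09279 h⁻¹
Fraction remaining after one interval: e^(−kτ) = e^(−0.09279 × 15.0) = 0.2486
R = 1 / (1 − 0.2486) = 1.331
Css,max = 31.5 × 1.331 = 41.92 mg/L
Css,min = Css,max × e^(−kτ) = 41.92 × 0.2486 ≈ 10.4 mg/L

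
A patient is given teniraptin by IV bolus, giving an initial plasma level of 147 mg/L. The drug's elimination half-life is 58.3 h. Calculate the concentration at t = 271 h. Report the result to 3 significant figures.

k = ln 2 / 58.3 = 0.01189 h⁻¹
271 h is 4.648 half-lives, so C = 147 × (1/2)^4.648 = 147 × 0.03988 ≈ 5.86 mg/L

5.86 mg/L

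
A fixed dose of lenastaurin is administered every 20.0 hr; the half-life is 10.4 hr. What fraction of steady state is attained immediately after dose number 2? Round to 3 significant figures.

0.930

k = ln 2 / 10.4 = 0.06665 hr⁻¹
f_n = 1 − e^(−nkτ) = 1 − e^(−2 × 0.06665 × 20.0) = 1 − e^(−2.666) = 1 − 0.06953 ≈ 0.930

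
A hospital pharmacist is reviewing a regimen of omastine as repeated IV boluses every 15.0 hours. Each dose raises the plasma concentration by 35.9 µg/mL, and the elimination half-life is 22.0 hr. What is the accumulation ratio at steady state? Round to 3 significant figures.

2.66

k = ln 2 / 22.0 = 0.03151 hr⁻¹
Fraction remaining after one interval: e^(−kτ) = e^(−0.03151 × 15.0) = 0.6234
R = 1 / (1 − 0.6234) = 1 / 0.3766 ≈ 2.66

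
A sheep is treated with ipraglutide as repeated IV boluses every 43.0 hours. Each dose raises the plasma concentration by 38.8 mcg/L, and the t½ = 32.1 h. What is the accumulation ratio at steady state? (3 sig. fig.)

k = ln 2 / 32.1 = 0.02159 h⁻¹
Fraction remaining after one interval: e^(−kτ) = e^(−0.02159 × 43.0) = 0.3951
R = 1 / (1 − 0.3951) = 1 / 0.6049 ≈ 1.65

1.65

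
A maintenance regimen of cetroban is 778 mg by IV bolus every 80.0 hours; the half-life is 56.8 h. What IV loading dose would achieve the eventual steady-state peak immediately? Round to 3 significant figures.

k = ln 2 / 56.8 = 0.01220 h⁻¹
Accumulation ratio R = 1 / (1 − e^(−kτ)) = 1 / (1 − e^(−0.01220×80.0)) = 1 / (1 − 0.3767) = 1.604
Loading dose = maintenance dose × R = 778 × 1.604 ≈ 1250 mg

1250 mg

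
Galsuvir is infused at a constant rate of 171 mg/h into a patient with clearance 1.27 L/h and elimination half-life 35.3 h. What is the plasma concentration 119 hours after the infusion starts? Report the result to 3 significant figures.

122 µg/mL

Css = rate / CL = 171 / 1.27 = 134.6 µg/mL
k = ln 2 / 35.3 = 0.01964 h⁻¹
C(t) = Css (1 − e^(−kt)) = 134.6 × (1 − e^(−2.337)) = 134.6 × 0.9034 ≈ 122 µg/mL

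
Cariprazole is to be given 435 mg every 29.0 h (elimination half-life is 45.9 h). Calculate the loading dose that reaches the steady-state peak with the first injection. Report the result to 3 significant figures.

k = ln 2 / 45.9 = 0.01510 h⁻¹
Accumulation ratio R = 1 / (1 − e^(−kτ)) = 1 / (1 − e^(−0.01510×29.0)) = 1 / (1 − 0.6454) = 2.820
Loading dose = maintenance dose × R = 435 × 2.820 ≈ 1230 mg

1230 mg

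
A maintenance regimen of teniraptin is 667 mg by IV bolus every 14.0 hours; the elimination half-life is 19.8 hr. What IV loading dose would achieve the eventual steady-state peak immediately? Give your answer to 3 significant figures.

1720 mg

k = ln 2 / 19.8 = 0.03501 hr⁻¹
Accumulation ratio R = 1 / (1 − e^(−kτ)) = 1 / (1 − e^(−0.03501×14.0)) = 1 / (1 − 0.6126) = 2.581
Loading dose = maintenance dose × R = 667 × 2.581 ≈ 1720 mg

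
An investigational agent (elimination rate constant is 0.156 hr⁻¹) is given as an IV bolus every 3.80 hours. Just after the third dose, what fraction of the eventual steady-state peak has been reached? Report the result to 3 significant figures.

f_n = 1 − e^(−nkτ) = 1 − e^(−3 × 0.1560 × 3.80) = 1 − e^(−1.778) = 1 − 0.1689 ≈ 0.831

0.831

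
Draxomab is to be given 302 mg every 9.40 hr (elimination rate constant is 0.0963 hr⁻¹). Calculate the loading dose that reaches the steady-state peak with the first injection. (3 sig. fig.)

507 mg

Accumulation ratio R = 1 / (1 − e^(−kτ)) = 1 / (1 − e^(−0.09630×9.40)) = 1 / (1 − 0.4045) = 1.679
Loading dose = maintenance dose × R = 302 × 1.679 ≈ 507 mg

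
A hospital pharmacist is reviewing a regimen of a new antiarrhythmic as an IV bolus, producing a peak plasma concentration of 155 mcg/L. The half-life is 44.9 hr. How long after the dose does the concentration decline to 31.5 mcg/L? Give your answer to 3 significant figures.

k = ln 2 / 44.9 = 0.01544 hr⁻¹
C(t) = C₀ e^(−kt)  ⇒  t = ln(C₀/C) / k
t = ln(155/31.5) / 0.01544 = 1.593 / 0.01544 ≈ 103 hours

103 hours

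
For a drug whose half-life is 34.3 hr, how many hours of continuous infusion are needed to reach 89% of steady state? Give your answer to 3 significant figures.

109 hours

k = ln 2 / 34.3 = 0.02021 hr⁻¹
f = 1 − e^(−kt)  ⇒  t = −ln(1 − f) / k
t = −ln(1 − 0.89) / 0.02021 = 2.207 / 0.02021 ≈ 109 hours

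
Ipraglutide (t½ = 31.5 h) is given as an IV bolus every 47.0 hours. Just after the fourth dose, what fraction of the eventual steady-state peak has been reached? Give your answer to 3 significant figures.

k = ln 2 / 31.5 = 0.02200 h⁻¹
f_n = 1 − e^(−nkτ) = 1 − e^(−4 × 0.02200 × 47.0) = 1 − e^(−4.137) = 1 − 0.01597 ≈ 0.984

0.984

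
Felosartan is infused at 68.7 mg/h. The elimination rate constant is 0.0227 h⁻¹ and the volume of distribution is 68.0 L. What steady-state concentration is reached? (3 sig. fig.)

CL = k · V = 0.0227 × 68.0 = 1.544 L/h
Css = rate / CL = 68.7 / 1.544 ≈ 44.5 µg/mL

44.5 µg/mL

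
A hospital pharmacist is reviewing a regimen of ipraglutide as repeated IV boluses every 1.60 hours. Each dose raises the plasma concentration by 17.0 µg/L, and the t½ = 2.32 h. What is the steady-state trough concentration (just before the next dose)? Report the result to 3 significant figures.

k = ln 2 / 2.32 = 0.2988 h⁻¹
Fraction remaining after one interval: e^(−kτ) = e^(−0.2988 × 1.60) = 0.6200
R = 1 / (1 − 0.6200) = 2.632
Css,max = 17.0 × 2.632 = 44.74 µg/L
Css,min = Css,max × e^(−kτ) = 44.74 × 0.6200 ≈ 27.7 µg/L

27.7 µg/L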